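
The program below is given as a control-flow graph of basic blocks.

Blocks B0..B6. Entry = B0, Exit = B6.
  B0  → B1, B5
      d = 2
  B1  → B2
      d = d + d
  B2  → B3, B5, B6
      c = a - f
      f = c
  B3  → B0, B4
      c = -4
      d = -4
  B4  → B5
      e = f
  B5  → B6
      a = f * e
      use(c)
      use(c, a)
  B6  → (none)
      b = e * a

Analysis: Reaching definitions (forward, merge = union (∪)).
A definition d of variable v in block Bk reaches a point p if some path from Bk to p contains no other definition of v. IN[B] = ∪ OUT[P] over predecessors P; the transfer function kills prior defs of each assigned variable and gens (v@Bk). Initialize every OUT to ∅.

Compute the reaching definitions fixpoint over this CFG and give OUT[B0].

Converged values:
  B0: | IN={c@B3, d@B3, f@B2} | OUT={c@B3, d@B0, f@B2}
  B1: | IN={c@B3, d@B0, f@B2} | OUT={c@B3, d@B1, f@B2}
  B2: | IN={c@B3, d@B1, f@B2} | OUT={c@B2, d@B1, f@B2}
  B3: | IN={c@B2, d@B1, f@B2} | OUT={c@B3, d@B3, f@B2}
  B4: | IN={c@B3, d@B3, f@B2} | OUT={c@B3, d@B3, e@B4, f@B2}
  B5: | IN={c@B2, c@B3, d@B0, d@B1, d@B3, e@B4, f@B2} | OUT={a@B5, c@B2, c@B3, d@B0, d@B1, d@B3, e@B4, f@B2}
  B6: | IN={a@B5, c@B2, c@B3, d@B0, d@B1, d@B3, e@B4, f@B2} | OUT={a@B5, b@B6, c@B2, c@B3, d@B0, d@B1, d@B3, e@B4, f@B2}

Merge at B0 (entry node, so the boundary value {} is joined with the incoming edge(s)): IN[B0] = {} ⊔ OUT[B3] = {c@B3, d@B3, f@B2}
Applying B0's transfer function to that IN value gives OUT[B0] (row B0 above).

Answer: {c@B3, d@B0, f@B2}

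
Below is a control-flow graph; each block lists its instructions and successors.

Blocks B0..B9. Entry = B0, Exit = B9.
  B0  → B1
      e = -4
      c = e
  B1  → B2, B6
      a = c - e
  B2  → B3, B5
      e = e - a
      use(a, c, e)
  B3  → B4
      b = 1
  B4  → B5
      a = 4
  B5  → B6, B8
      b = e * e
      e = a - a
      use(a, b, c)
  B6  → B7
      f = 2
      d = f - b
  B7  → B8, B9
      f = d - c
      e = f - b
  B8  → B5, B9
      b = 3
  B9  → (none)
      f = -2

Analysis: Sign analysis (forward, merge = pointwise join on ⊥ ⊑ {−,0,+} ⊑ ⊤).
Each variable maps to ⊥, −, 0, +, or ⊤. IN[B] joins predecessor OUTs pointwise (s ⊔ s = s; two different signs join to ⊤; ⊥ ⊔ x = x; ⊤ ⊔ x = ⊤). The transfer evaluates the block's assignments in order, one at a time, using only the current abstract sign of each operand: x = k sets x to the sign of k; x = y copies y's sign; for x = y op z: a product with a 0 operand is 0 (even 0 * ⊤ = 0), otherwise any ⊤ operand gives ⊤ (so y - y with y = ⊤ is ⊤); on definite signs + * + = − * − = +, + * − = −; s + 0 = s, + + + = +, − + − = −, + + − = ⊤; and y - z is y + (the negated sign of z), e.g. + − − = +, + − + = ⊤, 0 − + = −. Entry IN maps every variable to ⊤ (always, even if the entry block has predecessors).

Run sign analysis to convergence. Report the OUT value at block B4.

Converged values:
  B0:  IN=(all ⊤)  OUT={c:-, e:-; rest ⊤}
  B1:  IN={c:-, e:-; rest ⊤}  OUT={c:-, e:-; rest ⊤}
  B2:  IN={c:-, e:-; rest ⊤}  OUT={c:-; rest ⊤}
  B3:  IN={c:-; rest ⊤}  OUT={b:+, c:-; rest ⊤}
  B4:  IN={b:+, c:-; rest ⊤}  OUT={a:+, b:+, c:-; rest ⊤}
  B5:  IN={c:-; rest ⊤}  OUT={c:-; rest ⊤}
  B6:  IN={c:-; rest ⊤}  OUT={c:-, f:+; rest ⊤}
  B7:  IN={c:-, f:+; rest ⊤}  OUT={c:-; rest ⊤}
  B8:  IN={c:-; rest ⊤}  OUT={b:+, c:-; rest ⊤}
  B9:  IN={c:-; rest ⊤}  OUT={c:-, f:-; rest ⊤}

Merge at B4: IN[B4] = OUT[B3] = {a: ⊤, b: +, c: -, d: ⊤, e: ⊤, f: ⊤}
Applying B4's transfer function to that IN value gives OUT[B4] (row B4 above).

Answer: {a: +, b: +, c: -, d: ⊤, e: ⊤, f: ⊤}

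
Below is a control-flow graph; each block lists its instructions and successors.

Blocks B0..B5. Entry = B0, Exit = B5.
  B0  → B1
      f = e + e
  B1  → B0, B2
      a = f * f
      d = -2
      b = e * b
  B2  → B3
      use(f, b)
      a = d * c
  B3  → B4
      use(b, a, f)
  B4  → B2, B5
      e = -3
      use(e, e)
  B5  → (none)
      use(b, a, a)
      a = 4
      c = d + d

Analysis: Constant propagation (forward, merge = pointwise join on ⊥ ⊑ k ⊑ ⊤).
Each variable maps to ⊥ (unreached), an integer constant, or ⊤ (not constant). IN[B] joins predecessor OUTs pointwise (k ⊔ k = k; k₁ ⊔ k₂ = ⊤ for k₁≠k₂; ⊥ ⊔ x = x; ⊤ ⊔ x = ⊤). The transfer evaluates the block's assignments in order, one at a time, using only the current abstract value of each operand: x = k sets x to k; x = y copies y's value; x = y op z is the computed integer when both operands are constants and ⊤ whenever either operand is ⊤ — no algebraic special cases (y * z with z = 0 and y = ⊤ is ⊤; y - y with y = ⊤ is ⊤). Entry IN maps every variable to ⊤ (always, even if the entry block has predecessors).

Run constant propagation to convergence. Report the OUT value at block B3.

Per-block solution:
  B0:   IN=(all ⊤)   OUT=(all ⊤)
  B1:   IN=(all ⊤)   OUT={d:-2; rest ⊤}
  B2:   IN={d:-2; rest ⊤}   OUT={d:-2; rest ⊤}
  B3:   IN={d:-2; rest ⊤}   OUT={d:-2; rest ⊤}
  B4:   IN={d:-2; rest ⊤}   OUT={d:-2, e:-3; rest ⊤}
  B5:   IN={d:-2, e:-3; rest ⊤}   OUT={a:4, c:-4, d:-2, e:-3; rest ⊤}

Merge at B3: IN[B3] = OUT[B2] = {a: ⊤, b: ⊤, c: ⊤, d: -2, e: ⊤, f: ⊤}
Applying B3's transfer function to that IN value gives OUT[B3] (row B3 above).

Answer: {a: ⊤, b: ⊤, c: ⊤, d: -2, e: ⊤, f: ⊤}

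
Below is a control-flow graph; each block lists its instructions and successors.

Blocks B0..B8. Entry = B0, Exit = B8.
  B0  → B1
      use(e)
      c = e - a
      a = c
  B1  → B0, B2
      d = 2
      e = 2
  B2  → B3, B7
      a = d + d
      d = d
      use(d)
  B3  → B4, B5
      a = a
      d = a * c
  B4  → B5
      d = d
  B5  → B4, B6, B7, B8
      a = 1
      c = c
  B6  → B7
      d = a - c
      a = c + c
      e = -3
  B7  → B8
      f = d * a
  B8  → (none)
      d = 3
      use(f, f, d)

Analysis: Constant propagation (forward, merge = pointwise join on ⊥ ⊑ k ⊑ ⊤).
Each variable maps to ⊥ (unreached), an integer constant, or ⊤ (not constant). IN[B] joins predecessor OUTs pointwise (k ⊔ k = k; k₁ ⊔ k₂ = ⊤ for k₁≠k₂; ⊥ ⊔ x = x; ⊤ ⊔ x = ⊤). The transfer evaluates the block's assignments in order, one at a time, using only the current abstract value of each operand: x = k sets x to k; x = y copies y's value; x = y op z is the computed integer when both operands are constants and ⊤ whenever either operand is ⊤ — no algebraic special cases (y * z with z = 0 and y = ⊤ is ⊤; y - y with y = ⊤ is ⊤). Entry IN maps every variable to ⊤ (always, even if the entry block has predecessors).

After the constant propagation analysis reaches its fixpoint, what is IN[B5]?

Answer: {a: ⊤, b: ⊤, c: ⊤, d: ⊤, e: 2, f: ⊤}

Derivation:
Fixpoint table:
  B0:  IN=(all ⊤)  OUT=(all ⊤)
  B1:  IN=(all ⊤)  OUT={d:2, e:2; rest ⊤}
  B2:  IN={d:2, e:2; rest ⊤}  OUT={a:4, d:2, e:2; rest ⊤}
  B3:  IN={a:4, d:2, e:2; rest ⊤}  OUT={a:4, e:2; rest ⊤}
  B4:  IN={e:2; rest ⊤}  OUT={e:2; rest ⊤}
  B5:  IN={e:2; rest ⊤}  OUT={a:1, e:2; rest ⊤}
  B6:  IN={a:1, e:2; rest ⊤}  OUT={e:-3; rest ⊤}
  B7:  IN=(all ⊤)  OUT=(all ⊤)
  B8:  IN=(all ⊤)  OUT={d:3; rest ⊤}

Merge at B5: IN[B5] = OUT[B3] ⊔ OUT[B4] = {a: ⊤, b: ⊤, c: ⊤, d: ⊤, e: 2, f: ⊤}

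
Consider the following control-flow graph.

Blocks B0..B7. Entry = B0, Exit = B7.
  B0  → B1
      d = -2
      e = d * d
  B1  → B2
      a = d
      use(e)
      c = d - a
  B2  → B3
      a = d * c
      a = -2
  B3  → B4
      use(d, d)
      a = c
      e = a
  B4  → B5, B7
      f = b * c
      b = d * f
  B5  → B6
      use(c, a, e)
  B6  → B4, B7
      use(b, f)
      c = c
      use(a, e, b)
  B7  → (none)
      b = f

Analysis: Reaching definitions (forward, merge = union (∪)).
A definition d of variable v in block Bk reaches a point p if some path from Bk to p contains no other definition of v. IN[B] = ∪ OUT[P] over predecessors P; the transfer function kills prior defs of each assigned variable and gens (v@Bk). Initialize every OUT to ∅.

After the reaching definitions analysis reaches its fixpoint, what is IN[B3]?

Answer: {a@B2, c@B1, d@B0, e@B0}

Trace:
Per-block solution:
  B0:   IN={}   OUT={d@B0, e@B0}
  B1:   IN={d@B0, e@B0}   OUT={a@B1, c@B1, d@B0, e@B0}
  B2:   IN={a@B1, c@B1, d@B0, e@B0}   OUT={a@B2, c@B1, d@B0, e@B0}
  B3:   IN={a@B2, c@B1, d@B0, e@B0}   OUT={a@B3, c@B1, d@B0, e@B3}
  B4:   IN={a@B3, b@B4, c@B1, c@B6, d@B0, e@B3, f@B4}   OUT={a@B3, b@B4, c@B1, c@B6, d@B0, e@B3, f@B4}
  B5:   IN={a@B3, b@B4, c@B1, c@B6, d@B0, e@B3, f@B4}   OUT={a@B3, b@B4, c@B1, c@B6, d@B0, e@B3, f@B4}
  B6:   IN={a@B3, b@B4, c@B1, c@B6, d@B0, e@B3, f@B4}   OUT={a@B3, b@B4, c@B6, d@B0, e@B3, f@B4}
  B7:   IN={a@B3, b@B4, c@B1, c@B6, d@B0, e@B3, f@B4}   OUT={a@B3, b@B7, c@B1, c@B6, d@B0, e@B3, f@B4}

Merge at B3: IN[B3] = OUT[B2] = {a@B2, c@B1, d@B0, e@B0}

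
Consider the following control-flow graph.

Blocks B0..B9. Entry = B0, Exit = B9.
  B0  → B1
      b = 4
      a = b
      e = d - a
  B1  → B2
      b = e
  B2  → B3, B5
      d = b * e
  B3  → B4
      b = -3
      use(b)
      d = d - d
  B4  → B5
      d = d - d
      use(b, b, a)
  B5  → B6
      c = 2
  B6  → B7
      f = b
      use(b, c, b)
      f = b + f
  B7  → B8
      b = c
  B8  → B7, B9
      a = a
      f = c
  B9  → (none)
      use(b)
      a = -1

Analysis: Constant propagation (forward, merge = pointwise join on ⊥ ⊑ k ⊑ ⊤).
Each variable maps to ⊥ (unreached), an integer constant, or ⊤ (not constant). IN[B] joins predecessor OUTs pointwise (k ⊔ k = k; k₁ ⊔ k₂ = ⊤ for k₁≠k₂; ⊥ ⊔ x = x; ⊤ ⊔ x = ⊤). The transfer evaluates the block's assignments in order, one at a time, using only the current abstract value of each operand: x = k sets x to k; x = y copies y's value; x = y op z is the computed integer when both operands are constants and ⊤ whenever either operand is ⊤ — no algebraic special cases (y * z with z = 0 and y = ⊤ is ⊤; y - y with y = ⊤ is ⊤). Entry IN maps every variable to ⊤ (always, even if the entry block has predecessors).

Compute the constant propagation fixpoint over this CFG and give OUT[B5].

Answer: {a: 4, b: ⊤, c: 2, d: ⊤, e: ⊤, f: ⊤}

Trace:
Converged values:
  B0:   IN=(all ⊤)   OUT={a:4, b:4; rest ⊤}
  B1:   IN={a:4, b:4; rest ⊤}   OUT={a:4; rest ⊤}
  B2:   IN={a:4; rest ⊤}   OUT={a:4; rest ⊤}
  B3:   IN={a:4; rest ⊤}   OUT={a:4, b:-3; rest ⊤}
  B4:   IN={a:4, b:-3; rest ⊤}   OUT={a:4, b:-3; rest ⊤}
  B5:   IN={a:4; rest ⊤}   OUT={a:4, c:2; rest ⊤}
  B6:   IN={a:4, c:2; rest ⊤}   OUT={a:4, c:2; rest ⊤}
  B7:   IN={a:4, c:2; rest ⊤}   OUT={a:4, b:2, c:2; rest ⊤}
  B8:   IN={a:4, b:2, c:2; rest ⊤}   OUT={a:4, b:2, c:2, f:2; rest ⊤}
  B9:   IN={a:4, b:2, c:2, f:2; rest ⊤}   OUT={a:-1, b:2, c:2, f:2; rest ⊤}

Merge at B5: IN[B5] = OUT[B2] ⊔ OUT[B4] = {a: 4, b: ⊤, c: ⊤, d: ⊤, e: ⊤, f: ⊤}
Applying B5's transfer function to that IN value gives OUT[B5] (row B5 above).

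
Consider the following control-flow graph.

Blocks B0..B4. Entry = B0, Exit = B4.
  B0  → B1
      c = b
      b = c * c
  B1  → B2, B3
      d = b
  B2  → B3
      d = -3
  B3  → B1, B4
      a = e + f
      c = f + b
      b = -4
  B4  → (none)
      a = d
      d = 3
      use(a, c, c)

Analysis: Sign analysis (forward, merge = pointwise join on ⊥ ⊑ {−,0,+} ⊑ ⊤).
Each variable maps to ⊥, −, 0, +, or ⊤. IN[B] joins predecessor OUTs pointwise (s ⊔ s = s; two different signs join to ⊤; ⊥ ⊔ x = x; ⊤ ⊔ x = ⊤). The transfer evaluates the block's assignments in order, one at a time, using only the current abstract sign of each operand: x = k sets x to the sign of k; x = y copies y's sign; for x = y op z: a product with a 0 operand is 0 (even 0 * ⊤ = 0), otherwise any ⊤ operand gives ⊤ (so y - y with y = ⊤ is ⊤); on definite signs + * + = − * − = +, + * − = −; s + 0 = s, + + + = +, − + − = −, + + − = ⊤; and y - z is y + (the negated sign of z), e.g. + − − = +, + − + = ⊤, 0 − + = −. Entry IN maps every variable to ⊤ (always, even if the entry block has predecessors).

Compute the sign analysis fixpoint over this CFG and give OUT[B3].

Answer: {a: ⊤, b: -, c: ⊤, d: ⊤, e: ⊤, f: ⊤}

Working:
Per-block solution:
  B0:  IN=(all ⊤)  OUT=(all ⊤)
  B1:  IN=(all ⊤)  OUT=(all ⊤)
  B2:  IN=(all ⊤)  OUT={d:-; rest ⊤}
  B3:  IN=(all ⊤)  OUT={b:-; rest ⊤}
  B4:  IN={b:-; rest ⊤}  OUT={b:-, d:+; rest ⊤}

Merge at B3: IN[B3] = OUT[B1] ⊔ OUT[B2] = {a: ⊤, b: ⊤, c: ⊤, d: ⊤, e: ⊤, f: ⊤}
Applying B3's transfer function to that IN value gives OUT[B3] (row B3 above).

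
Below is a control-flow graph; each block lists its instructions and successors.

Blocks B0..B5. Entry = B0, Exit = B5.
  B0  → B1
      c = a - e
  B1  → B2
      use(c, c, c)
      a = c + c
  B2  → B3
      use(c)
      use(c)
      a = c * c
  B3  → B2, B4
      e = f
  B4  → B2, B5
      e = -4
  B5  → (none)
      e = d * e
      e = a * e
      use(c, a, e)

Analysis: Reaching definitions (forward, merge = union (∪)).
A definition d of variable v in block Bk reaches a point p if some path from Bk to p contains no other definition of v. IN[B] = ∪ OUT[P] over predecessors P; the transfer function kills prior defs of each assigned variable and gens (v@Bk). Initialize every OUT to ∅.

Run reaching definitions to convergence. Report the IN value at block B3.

Answer: {a@B2, c@B0, e@B3, e@B4}

Derivation:
Per-block solution:
  B0:  IN={}  OUT={c@B0}
  B1:  IN={c@B0}  OUT={a@B1, c@B0}
  B2:  IN={a@B1, a@B2, c@B0, e@B3, e@B4}  OUT={a@B2, c@B0, e@B3, e@B4}
  B3:  IN={a@B2, c@B0, e@B3, e@B4}  OUT={a@B2, c@B0, e@B3}
  B4:  IN={a@B2, c@B0, e@B3}  OUT={a@B2, c@B0, e@B4}
  B5:  IN={a@B2, c@B0, e@B4}  OUT={a@B2, c@B0, e@B5}

Merge at B3: IN[B3] = OUT[B2] = {a@B2, c@B0, e@B3, e@B4}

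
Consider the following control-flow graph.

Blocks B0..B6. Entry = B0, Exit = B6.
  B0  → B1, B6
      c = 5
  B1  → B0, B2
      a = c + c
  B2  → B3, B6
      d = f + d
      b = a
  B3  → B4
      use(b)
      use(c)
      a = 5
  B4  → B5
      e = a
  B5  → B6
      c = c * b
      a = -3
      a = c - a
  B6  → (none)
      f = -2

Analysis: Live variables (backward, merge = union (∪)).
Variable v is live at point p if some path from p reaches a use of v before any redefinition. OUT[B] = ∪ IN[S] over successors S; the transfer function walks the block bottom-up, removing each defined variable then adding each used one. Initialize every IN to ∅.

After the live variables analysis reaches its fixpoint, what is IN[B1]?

Answer: {c, d, f}

Working:
Fixpoint table:
  B0: | IN={d, f} | OUT={c, d, f}
  B1: | IN={c, d, f} | OUT={a, c, d, f}
  B2: | IN={a, c, d, f} | OUT={b, c}
  B3: | IN={b, c} | OUT={a, b, c}
  B4: | IN={a, b, c} | OUT={b, c}
  B5: | IN={b, c} | OUT={}
  B6: | IN={} | OUT={}

Merge at B1: OUT[B1] = IN[B0] ⊔ IN[B2] = {a, c, d, f}
Applying B1's transfer function to that OUT value gives IN[B1] (row B1 above).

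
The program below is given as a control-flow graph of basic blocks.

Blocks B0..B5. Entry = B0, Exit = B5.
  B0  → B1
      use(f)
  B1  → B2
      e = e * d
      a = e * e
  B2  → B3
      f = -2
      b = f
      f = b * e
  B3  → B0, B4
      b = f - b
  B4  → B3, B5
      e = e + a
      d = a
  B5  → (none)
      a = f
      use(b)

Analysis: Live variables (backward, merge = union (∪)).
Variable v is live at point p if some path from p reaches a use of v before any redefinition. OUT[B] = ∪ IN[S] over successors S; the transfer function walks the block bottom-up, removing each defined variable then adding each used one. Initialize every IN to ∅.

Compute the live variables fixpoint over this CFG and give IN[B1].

Answer: {d, e}

Derivation:
Fixpoint table:
  B0:  IN={d, e, f}  OUT={d, e}
  B1:  IN={d, e}  OUT={a, d, e}
  B2:  IN={a, d, e}  OUT={a, b, d, e, f}
  B3:  IN={a, b, d, e, f}  OUT={a, b, d, e, f}
  B4:  IN={a, b, e, f}  OUT={a, b, d, e, f}
  B5:  IN={b, f}  OUT={}

Merge at B1: OUT[B1] = IN[B2] = {a, d, e}
Applying B1's transfer function to that OUT value gives IN[B1] (row B1 above).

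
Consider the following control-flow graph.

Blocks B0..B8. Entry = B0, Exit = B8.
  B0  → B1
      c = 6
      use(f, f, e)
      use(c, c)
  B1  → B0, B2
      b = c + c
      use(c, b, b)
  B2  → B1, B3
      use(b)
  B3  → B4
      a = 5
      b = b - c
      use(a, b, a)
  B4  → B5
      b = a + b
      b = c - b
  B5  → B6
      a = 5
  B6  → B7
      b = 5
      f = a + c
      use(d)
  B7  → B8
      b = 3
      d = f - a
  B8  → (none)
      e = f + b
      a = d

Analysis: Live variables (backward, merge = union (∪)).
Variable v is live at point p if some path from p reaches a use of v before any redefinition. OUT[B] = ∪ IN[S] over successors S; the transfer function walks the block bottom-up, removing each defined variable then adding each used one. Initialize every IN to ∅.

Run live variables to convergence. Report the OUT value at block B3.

Per-block solution:
  B0:  IN={d, e, f}  OUT={c, d, e, f}
  B1:  IN={c, d, e, f}  OUT={b, c, d, e, f}
  B2:  IN={b, c, d, e, f}  OUT={b, c, d, e, f}
  B3:  IN={b, c, d}  OUT={a, b, c, d}
  B4:  IN={a, b, c, d}  OUT={c, d}
  B5:  IN={c, d}  OUT={a, c, d}
  B6:  IN={a, c, d}  OUT={a, f}
  B7:  IN={a, f}  OUT={b, d, f}
  B8:  IN={b, d, f}  OUT={}

Merge at B3: OUT[B3] = IN[B4] = {a, b, c, d}

Answer: {a, b, c, d}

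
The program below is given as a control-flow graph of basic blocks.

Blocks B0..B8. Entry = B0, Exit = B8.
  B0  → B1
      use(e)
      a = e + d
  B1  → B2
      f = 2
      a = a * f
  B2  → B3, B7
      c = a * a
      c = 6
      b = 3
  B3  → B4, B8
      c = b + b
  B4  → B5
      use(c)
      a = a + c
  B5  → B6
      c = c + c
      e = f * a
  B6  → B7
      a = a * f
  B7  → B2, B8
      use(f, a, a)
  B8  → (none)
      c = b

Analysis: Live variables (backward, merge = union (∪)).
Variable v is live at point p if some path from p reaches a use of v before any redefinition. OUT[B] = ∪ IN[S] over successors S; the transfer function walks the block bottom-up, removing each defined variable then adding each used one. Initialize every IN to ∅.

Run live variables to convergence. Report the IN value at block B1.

Per-block solution:
  B0:  IN={d, e}  OUT={a}
  B1:  IN={a}  OUT={a, f}
  B2:  IN={a, f}  OUT={a, b, f}
  B3:  IN={a, b, f}  OUT={a, b, c, f}
  B4:  IN={a, b, c, f}  OUT={a, b, c, f}
  B5:  IN={a, b, c, f}  OUT={a, b, f}
  B6:  IN={a, b, f}  OUT={a, b, f}
  B7:  IN={a, b, f}  OUT={a, b, f}
  B8:  IN={b}  OUT={}

Merge at B1: OUT[B1] = IN[B2] = {a, f}
Applying B1's transfer function to that OUT value gives IN[B1] (row B1 above).

Answer: {a}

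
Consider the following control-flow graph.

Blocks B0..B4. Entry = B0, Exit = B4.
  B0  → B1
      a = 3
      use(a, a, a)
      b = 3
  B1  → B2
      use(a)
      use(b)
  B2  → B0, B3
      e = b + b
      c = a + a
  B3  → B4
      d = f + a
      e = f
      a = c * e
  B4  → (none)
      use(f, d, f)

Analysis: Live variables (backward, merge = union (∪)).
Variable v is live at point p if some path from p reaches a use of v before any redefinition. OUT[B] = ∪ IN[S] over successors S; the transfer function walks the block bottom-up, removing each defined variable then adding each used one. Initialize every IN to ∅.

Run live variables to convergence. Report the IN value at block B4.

Per-block solution:
  B0:   IN={f}   OUT={a, b, f}
  B1:   IN={a, b, f}   OUT={a, b, f}
  B2:   IN={a, b, f}   OUT={a, c, f}
  B3:   IN={a, c, f}   OUT={d, f}
  B4:   IN={d, f}   OUT={}

B4 is the boundary node: OUT[B4] = {}
Applying B4's transfer function to that OUT value gives IN[B4] (row B4 above).

Answer: {d, f}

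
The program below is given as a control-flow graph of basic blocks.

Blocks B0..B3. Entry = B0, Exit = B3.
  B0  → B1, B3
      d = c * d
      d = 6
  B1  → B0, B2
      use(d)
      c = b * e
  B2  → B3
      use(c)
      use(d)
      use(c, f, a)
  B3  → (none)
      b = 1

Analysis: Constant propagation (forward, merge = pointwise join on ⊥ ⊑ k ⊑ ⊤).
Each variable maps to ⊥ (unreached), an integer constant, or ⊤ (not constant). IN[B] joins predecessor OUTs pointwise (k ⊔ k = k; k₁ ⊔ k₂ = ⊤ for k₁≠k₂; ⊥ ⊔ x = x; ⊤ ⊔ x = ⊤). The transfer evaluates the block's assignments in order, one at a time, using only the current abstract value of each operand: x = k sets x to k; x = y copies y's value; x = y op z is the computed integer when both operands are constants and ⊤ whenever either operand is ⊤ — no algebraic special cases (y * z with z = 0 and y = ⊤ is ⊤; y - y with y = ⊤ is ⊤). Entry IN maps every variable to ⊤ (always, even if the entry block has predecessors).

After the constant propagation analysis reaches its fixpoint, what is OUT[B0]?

Answer: {a: ⊤, b: ⊤, c: ⊤, d: 6, e: ⊤, f: ⊤}

Working:
Per-block solution:
  B0:  IN=(all ⊤)  OUT={d:6; rest ⊤}
  B1:  IN={d:6; rest ⊤}  OUT={d:6; rest ⊤}
  B2:  IN={d:6; rest ⊤}  OUT={d:6; rest ⊤}
  B3:  IN={d:6; rest ⊤}  OUT={b:1, d:6; rest ⊤}

Merge at B0 (entry node, so the boundary value (all ⊤) is joined with the incoming edge(s)): IN[B0] = (all ⊤) ⊔ OUT[B1] = {a: ⊤, b: ⊤, c: ⊤, d: ⊤, e: ⊤, f: ⊤}
Applying B0's transfer function to that IN value gives OUT[B0] (row B0 above).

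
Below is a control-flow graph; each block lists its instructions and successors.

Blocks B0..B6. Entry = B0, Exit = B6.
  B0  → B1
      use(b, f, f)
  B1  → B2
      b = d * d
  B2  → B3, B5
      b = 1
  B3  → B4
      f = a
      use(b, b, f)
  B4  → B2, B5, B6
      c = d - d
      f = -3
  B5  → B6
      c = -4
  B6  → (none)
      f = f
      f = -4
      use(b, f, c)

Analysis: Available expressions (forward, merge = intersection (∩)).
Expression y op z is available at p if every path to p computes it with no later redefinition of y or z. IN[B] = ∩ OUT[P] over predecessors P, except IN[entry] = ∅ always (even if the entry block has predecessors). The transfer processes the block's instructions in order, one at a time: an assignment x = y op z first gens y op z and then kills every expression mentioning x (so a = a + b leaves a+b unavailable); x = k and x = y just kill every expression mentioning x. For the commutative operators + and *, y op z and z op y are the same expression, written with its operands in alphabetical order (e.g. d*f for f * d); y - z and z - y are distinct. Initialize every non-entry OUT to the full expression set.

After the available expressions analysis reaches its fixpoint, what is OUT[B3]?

Answer: {d*d}

Trace:
Per-block solution:
  B0:  IN={}  OUT={}
  B1:  IN={}  OUT={d*d}
  B2:  IN={d*d}  OUT={d*d}
  B3:  IN={d*d}  OUT={d*d}
  B4:  IN={d*d}  OUT={d*d, d-d}
  B5:  IN={d*d}  OUT={d*d}
  B6:  IN={d*d}  OUT={d*d}

Merge at B3: IN[B3] = OUT[B2] = {d*d}
Applying B3's transfer function to that IN value gives OUT[B3] (row B3 above).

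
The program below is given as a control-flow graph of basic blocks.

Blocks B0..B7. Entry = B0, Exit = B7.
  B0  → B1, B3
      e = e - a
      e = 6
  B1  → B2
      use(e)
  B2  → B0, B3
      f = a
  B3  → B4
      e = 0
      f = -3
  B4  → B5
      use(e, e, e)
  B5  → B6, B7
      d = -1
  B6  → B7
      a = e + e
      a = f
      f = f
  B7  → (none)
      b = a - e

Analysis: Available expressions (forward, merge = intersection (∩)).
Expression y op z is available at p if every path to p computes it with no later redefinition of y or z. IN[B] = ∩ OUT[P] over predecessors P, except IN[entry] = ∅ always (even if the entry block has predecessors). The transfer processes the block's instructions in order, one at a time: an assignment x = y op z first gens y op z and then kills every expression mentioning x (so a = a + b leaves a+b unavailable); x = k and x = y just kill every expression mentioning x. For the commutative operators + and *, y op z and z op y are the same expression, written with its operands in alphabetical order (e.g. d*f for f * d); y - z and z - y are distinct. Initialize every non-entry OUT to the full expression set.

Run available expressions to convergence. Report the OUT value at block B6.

Answer: {e+e}

Working:
Fixpoint table:
  B0:  IN={}  OUT={}
  B1:  IN={}  OUT={}
  B2:  IN={}  OUT={}
  B3:  IN={}  OUT={}
  B4:  IN={}  OUT={}
  B5:  IN={}  OUT={}
  B6:  IN={}  OUT={e+e}
  B7:  IN={}  OUT={a-e}

Merge at B6: IN[B6] = OUT[B5] = {}
Applying B6's transfer function to that IN value gives OUT[B6] (row B6 above).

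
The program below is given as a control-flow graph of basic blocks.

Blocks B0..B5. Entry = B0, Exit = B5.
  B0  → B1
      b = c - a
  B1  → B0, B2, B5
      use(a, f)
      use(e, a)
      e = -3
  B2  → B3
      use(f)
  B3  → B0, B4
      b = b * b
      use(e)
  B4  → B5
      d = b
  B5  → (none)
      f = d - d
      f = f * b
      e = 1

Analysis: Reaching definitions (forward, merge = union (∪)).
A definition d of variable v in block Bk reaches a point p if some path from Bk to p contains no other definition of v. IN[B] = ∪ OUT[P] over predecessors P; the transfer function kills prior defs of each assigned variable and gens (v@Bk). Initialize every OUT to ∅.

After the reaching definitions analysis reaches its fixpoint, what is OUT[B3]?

Answer: {b@B3, e@B1}

Working:
Per-block solution:
  B0:  IN={b@B0, b@B3, e@B1}  OUT={b@B0, e@B1}
  B1:  IN={b@B0, e@B1}  OUT={b@B0, e@B1}
  B2:  IN={b@B0, e@B1}  OUT={b@B0, e@B1}
  B3:  IN={b@B0, e@B1}  OUT={b@B3, e@B1}
  B4:  IN={b@B3, e@B1}  OUT={b@B3, d@B4, e@B1}
  B5:  IN={b@B0, b@B3, d@B4, e@B1}  OUT={b@B0, b@B3, d@B4, e@B5, f@B5}

Merge at B3: IN[B3] = OUT[B2] = {b@B0, e@B1}
Applying B3's transfer function to that IN value gives OUT[B3] (row B3 above).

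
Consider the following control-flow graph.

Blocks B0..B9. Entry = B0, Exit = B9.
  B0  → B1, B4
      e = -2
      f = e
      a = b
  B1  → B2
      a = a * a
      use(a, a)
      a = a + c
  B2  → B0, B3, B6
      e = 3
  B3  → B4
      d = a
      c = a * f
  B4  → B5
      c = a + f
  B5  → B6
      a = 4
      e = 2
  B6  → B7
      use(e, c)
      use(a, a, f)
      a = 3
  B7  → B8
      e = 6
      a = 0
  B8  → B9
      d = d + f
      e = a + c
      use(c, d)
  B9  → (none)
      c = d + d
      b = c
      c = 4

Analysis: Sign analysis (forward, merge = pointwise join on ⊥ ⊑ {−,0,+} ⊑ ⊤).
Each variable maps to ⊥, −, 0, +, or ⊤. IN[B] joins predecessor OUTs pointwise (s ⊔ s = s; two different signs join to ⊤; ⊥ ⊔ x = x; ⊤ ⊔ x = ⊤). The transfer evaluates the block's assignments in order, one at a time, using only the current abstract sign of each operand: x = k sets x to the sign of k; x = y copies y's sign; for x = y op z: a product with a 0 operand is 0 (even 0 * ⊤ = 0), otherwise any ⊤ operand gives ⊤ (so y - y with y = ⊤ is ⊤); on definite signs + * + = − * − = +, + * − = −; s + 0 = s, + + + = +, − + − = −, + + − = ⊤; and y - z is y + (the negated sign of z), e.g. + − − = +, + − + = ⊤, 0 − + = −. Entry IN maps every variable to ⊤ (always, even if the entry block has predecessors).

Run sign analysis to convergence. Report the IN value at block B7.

Fixpoint table:
  B0: | IN=(all ⊤) | OUT={e:-, f:-; rest ⊤}
  B1: | IN={e:-, f:-; rest ⊤} | OUT={e:-, f:-; rest ⊤}
  B2: | IN={e:-, f:-; rest ⊤} | OUT={e:+, f:-; rest ⊤}
  B3: | IN={e:+, f:-; rest ⊤} | OUT={e:+, f:-; rest ⊤}
  B4: | IN={f:-; rest ⊤} | OUT={f:-; rest ⊤}
  B5: | IN={f:-; rest ⊤} | OUT={a:+, e:+, f:-; rest ⊤}
  B6: | IN={e:+, f:-; rest ⊤} | OUT={a:+, e:+, f:-; rest ⊤}
  B7: | IN={a:+, e:+, f:-; rest ⊤} | OUT={a:0, e:+, f:-; rest ⊤}
  B8: | IN={a:0, e:+, f:-; rest ⊤} | OUT={a:0, f:-; rest ⊤}
  B9: | IN={a:0, f:-; rest ⊤} | OUT={a:0, c:+, f:-; rest ⊤}

Merge at B7: IN[B7] = OUT[B6] = {a: +, b: ⊤, c: ⊤, d: ⊤, e: +, f: -}

Answer: {a: +, b: ⊤, c: ⊤, d: ⊤, e: +, f: -}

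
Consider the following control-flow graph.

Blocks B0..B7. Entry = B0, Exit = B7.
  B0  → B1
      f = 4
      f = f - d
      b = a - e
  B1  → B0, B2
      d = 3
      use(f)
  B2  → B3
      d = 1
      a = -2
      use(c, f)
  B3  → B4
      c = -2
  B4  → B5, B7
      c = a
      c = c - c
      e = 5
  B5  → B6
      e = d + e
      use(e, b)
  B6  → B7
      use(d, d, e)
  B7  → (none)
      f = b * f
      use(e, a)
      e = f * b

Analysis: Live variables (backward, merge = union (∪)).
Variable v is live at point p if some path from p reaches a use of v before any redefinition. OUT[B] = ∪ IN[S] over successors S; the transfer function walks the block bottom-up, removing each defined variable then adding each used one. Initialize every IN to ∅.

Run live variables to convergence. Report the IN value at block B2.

Per-block solution:
  B0:   IN={a, c, d, e}   OUT={a, b, c, e, f}
  B1:   IN={a, b, c, e, f}   OUT={a, b, c, d, e, f}
  B2:   IN={b, c, f}   OUT={a, b, d, f}
  B3:   IN={a, b, d, f}   OUT={a, b, d, f}
  B4:   IN={a, b, d, f}   OUT={a, b, d, e, f}
  B5:   IN={a, b, d, e, f}   OUT={a, b, d, e, f}
  B6:   IN={a, b, d, e, f}   OUT={a, b, e, f}
  B7:   IN={a, b, e, f}   OUT={}

Merge at B2: OUT[B2] = IN[B3] = {a, b, d, f}
Applying B2's transfer function to that OUT value gives IN[B2] (row B2 above).

Answer: {b, c, f}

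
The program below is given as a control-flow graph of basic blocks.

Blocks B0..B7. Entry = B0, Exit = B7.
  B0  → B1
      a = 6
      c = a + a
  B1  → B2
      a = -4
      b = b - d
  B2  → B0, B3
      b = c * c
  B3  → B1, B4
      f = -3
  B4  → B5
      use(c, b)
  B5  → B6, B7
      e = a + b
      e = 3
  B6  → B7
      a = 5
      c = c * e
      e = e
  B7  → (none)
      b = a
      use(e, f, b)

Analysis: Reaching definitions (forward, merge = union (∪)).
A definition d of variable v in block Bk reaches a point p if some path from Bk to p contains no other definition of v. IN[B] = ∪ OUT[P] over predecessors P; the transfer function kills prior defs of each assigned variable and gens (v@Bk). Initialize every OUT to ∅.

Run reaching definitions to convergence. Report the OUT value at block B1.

Answer: {a@B1, b@B1, c@B0, f@B3}

Trace:
Converged values:
  B0:  IN={a@B1, b@B2, c@B0, f@B3}  OUT={a@B0, b@B2, c@B0, f@B3}
  B1:  IN={a@B0, a@B1, b@B2, c@B0, f@B3}  OUT={a@B1, b@B1, c@B0, f@B3}
  B2:  IN={a@B1, b@B1, c@B0, f@B3}  OUT={a@B1, b@B2, c@B0, f@B3}
  B3:  IN={a@B1, b@B2, c@B0, f@B3}  OUT={a@B1, b@B2, c@B0, f@B3}
  B4:  IN={a@B1, b@B2, c@B0, f@B3}  OUT={a@B1, b@B2, c@B0, f@B3}
  B5:  IN={a@B1, b@B2, c@B0, f@B3}  OUT={a@B1, b@B2, c@B0, e@B5, f@B3}
  B6:  IN={a@B1, b@B2, c@B0, e@B5, f@B3}  OUT={a@B6, b@B2, c@B6, e@B6, f@B3}
  B7:  IN={a@B1, a@B6, b@B2, c@B0, c@B6, e@B5, e@B6, f@B3}  OUT={a@B1, a@B6, b@B7, c@B0, c@B6, e@B5, e@B6, f@B3}

Merge at B1: IN[B1] = OUT[B0] ⊔ OUT[B3] = {a@B0, a@B1, b@B2, c@B0, f@B3}
Applying B1's transfer function to that IN value gives OUT[B1] (row B1 above).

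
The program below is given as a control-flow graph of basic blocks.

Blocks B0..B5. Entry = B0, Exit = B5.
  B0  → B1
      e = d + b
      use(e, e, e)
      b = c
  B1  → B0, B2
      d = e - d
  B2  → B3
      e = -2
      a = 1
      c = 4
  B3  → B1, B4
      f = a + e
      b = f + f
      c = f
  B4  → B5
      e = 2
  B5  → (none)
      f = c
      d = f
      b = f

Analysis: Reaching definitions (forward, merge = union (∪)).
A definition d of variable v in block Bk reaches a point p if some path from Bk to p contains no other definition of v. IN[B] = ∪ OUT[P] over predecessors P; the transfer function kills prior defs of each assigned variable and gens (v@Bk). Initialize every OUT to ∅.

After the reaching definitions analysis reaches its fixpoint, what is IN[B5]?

Answer: {a@B2, b@B3, c@B3, d@B1, e@B4, f@B3}

Working:
Converged values:
  B0: | IN={a@B2, b@B0, b@B3, c@B3, d@B1, e@B0, e@B2, f@B3} | OUT={a@B2, b@B0, c@B3, d@B1, e@B0, f@B3}
  B1: | IN={a@B2, b@B0, b@B3, c@B3, d@B1, e@B0, e@B2, f@B3} | OUT={a@B2, b@B0, b@B3, c@B3, d@B1, e@B0, e@B2, f@B3}
  B2: | IN={a@B2, b@B0, b@B3, c@B3, d@B1, e@B0, e@B2, f@B3} | OUT={a@B2, b@B0, b@B3, c@B2, d@B1, e@B2, f@B3}
  B3: | IN={a@B2, b@B0, b@B3, c@B2, d@B1, e@B2, f@B3} | OUT={a@B2, b@B3, c@B3, d@B1, e@B2, f@B3}
  B4: | IN={a@B2, b@B3, c@B3, d@B1, e@B2, f@B3} | OUT={a@B2, b@B3, c@B3, d@B1, e@B4, f@B3}
  B5: | IN={a@B2, b@B3, c@B3, d@B1, e@B4, f@B3} | OUT={a@B2, b@B5, c@B3, d@B5, e@B4, f@B5}

Merge at B5: IN[B5] = OUT[B4] = {a@B2, b@B3, c@B3, d@B1, e@B4, f@B3}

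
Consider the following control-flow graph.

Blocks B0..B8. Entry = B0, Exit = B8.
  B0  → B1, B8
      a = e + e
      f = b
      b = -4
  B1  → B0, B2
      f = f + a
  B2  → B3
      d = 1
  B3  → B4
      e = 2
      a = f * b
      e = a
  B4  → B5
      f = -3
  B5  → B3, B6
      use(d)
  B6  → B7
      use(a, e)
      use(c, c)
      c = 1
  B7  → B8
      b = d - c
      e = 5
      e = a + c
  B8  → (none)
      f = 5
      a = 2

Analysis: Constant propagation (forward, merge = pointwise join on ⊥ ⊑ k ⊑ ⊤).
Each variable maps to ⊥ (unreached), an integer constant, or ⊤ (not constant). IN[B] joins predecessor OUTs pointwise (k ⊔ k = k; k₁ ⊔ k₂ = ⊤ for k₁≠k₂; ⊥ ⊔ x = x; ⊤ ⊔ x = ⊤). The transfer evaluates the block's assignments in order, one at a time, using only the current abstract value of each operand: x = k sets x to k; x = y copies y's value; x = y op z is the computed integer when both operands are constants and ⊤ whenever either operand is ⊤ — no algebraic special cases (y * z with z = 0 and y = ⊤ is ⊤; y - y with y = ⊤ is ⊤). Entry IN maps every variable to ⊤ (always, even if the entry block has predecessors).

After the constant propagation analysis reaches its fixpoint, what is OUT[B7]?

Answer: {a: ⊤, b: 0, c: 1, d: 1, e: ⊤, f: -3}

Working:
Fixpoint table:
  B0:   IN=(all ⊤)   OUT={b:-4; rest ⊤}
  B1:   IN={b:-4; rest ⊤}   OUT={b:-4; rest ⊤}
  B2:   IN={b:-4; rest ⊤}   OUT={b:-4, d:1; rest ⊤}
  B3:   IN={b:-4, d:1; rest ⊤}   OUT={b:-4, d:1; rest ⊤}
  B4:   IN={b:-4, d:1; rest ⊤}   OUT={b:-4, d:1, f:-3; rest ⊤}
  B5:   IN={b:-4, d:1, f:-3; rest ⊤}   OUT={b:-4, d:1, f:-3; rest ⊤}
  B6:   IN={b:-4, d:1, f:-3; rest ⊤}   OUT={b:-4, c:1, d:1, f:-3; rest ⊤}
  B7:   IN={b:-4, c:1, d:1, f:-3; rest ⊤}   OUT={b:0, c:1, d:1, f:-3; rest ⊤}
  B8:   IN=(all ⊤)   OUT={a:2, f:5; rest ⊤}

Merge at B7: IN[B7] = OUT[B6] = {a: ⊤, b: -4, c: 1, d: 1, e: ⊤, f: -3}
Applying B7's transfer function to that IN value gives OUT[B7] (row B7 above).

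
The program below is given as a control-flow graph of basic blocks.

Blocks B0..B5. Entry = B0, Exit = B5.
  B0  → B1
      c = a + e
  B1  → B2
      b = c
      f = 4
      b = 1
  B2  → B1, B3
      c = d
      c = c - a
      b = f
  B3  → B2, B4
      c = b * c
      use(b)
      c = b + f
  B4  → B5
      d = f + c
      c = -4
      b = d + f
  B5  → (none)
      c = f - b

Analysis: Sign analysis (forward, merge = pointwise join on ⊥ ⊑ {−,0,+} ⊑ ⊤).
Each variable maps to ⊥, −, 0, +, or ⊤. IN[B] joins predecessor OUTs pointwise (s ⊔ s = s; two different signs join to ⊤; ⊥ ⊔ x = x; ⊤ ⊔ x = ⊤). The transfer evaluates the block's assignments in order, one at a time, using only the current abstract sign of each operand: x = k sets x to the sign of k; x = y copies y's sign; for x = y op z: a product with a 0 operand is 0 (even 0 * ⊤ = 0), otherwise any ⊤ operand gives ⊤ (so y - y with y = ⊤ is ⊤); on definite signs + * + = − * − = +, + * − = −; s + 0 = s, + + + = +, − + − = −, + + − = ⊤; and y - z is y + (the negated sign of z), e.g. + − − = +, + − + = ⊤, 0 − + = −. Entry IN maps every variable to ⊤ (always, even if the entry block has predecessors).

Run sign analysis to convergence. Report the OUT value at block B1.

Converged values:
  B0:   IN=(all ⊤)   OUT=(all ⊤)
  B1:   IN=(all ⊤)   OUT={b:+, f:+; rest ⊤}
  B2:   IN={b:+, f:+; rest ⊤}   OUT={b:+, f:+; rest ⊤}
  B3:   IN={b:+, f:+; rest ⊤}   OUT={b:+, c:+, f:+; rest ⊤}
  B4:   IN={b:+, c:+, f:+; rest ⊤}   OUT={b:+, c:-, d:+, f:+; rest ⊤}
  B5:   IN={b:+, c:-, d:+, f:+; rest ⊤}   OUT={b:+, d:+, f:+; rest ⊤}

Merge at B1: IN[B1] = OUT[B0] ⊔ OUT[B2] = {a: ⊤, b: ⊤, c: ⊤, d: ⊤, e: ⊤, f: ⊤}
Applying B1's transfer function to that IN value gives OUT[B1] (row B1 above).

Answer: {a: ⊤, b: +, c: ⊤, d: ⊤, e: ⊤, f: +}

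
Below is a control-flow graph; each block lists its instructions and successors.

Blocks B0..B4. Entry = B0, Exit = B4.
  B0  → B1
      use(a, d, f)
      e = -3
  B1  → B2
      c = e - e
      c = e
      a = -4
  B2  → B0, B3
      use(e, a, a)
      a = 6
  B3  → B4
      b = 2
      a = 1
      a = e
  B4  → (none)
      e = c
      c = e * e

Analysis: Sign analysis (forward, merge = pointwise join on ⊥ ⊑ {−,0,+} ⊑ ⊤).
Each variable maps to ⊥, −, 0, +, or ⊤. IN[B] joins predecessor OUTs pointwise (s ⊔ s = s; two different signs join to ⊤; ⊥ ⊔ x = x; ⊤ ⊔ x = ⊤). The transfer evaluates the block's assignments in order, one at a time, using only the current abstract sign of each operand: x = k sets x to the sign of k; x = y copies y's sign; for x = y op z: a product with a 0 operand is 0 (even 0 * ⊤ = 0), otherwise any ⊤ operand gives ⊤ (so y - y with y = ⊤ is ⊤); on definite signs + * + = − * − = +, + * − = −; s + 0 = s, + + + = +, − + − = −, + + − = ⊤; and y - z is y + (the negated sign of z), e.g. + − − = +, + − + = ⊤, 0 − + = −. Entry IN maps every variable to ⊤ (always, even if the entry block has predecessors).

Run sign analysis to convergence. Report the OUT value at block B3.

Answer: {a: -, b: +, c: -, d: ⊤, e: -, f: ⊤}

Working:
Fixpoint table:
  B0:  IN=(all ⊤)  OUT={e:-; rest ⊤}
  B1:  IN={e:-; rest ⊤}  OUT={a:-, c:-, e:-; rest ⊤}
  B2:  IN={a:-, c:-, e:-; rest ⊤}  OUT={a:+, c:-, e:-; rest ⊤}
  B3:  IN={a:+, c:-, e:-; rest ⊤}  OUT={a:-, b:+, c:-, e:-; rest ⊤}
  B4:  IN={a:-, b:+, c:-, e:-; rest ⊤}  OUT={a:-, b:+, c:+, e:-; rest ⊤}

Merge at B3: IN[B3] = OUT[B2] = {a: +, b: ⊤, c: -, d: ⊤, e: -, f: ⊤}
Applying B3's transfer function to that IN value gives OUT[B3] (row B3 above).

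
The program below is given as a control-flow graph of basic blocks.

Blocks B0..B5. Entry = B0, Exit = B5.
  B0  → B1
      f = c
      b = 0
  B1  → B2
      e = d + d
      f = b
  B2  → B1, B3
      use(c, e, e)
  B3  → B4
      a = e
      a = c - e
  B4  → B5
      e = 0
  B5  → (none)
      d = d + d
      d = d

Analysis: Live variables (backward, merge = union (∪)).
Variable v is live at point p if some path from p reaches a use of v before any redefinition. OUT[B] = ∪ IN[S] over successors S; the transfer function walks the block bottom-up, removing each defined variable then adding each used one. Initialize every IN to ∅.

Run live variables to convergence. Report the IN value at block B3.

Answer: {c, d, e}

Working:
Per-block solution:
  B0:  IN={c, d}  OUT={b, c, d}
  B1:  IN={b, c, d}  OUT={b, c, d, e}
  B2:  IN={b, c, d, e}  OUT={b, c, d, e}
  B3:  IN={c, d, e}  OUT={d}
  B4:  IN={d}  OUT={d}
  B5:  IN={d}  OUT={}

Merge at B3: OUT[B3] = IN[B4] = {d}
Applying B3's transfer function to that OUT value gives IN[B3] (row B3 above).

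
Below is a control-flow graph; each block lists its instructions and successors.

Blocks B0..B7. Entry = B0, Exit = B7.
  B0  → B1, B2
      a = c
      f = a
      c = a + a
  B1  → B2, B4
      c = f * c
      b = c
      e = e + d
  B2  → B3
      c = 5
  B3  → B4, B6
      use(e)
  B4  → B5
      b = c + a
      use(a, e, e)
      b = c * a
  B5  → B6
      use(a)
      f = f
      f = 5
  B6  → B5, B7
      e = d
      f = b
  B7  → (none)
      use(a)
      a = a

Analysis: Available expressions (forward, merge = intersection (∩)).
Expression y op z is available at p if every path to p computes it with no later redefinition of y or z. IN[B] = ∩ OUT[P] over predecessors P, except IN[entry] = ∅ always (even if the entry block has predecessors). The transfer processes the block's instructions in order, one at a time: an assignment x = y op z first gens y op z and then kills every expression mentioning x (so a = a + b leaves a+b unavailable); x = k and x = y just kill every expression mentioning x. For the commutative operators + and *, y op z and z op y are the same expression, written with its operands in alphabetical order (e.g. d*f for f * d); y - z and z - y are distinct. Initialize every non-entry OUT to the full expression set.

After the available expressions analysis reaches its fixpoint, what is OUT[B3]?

Answer: {a+a}

Working:
Converged values:
  B0: | IN={} | OUT={a+a}
  B1: | IN={a+a} | OUT={a+a}
  B2: | IN={a+a} | OUT={a+a}
  B3: | IN={a+a} | OUT={a+a}
  B4: | IN={a+a} | OUT={a*c, a+a, a+c}
  B5: | IN={a+a} | OUT={a+a}
  B6: | IN={a+a} | OUT={a+a}
  B7: | IN={a+a} | OUT={}

Merge at B3: IN[B3] = OUT[B2] = {a+a}
Applying B3's transfer function to that IN value gives OUT[B3] (row B3 above).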